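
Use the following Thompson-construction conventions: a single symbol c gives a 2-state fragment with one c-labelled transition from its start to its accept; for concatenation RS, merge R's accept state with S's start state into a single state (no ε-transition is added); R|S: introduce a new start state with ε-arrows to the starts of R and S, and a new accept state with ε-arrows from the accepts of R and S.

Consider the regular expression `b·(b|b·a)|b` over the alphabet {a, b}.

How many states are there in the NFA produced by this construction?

12

Per subexpression:
Each of the 5 symbol leaves contributes a 2-state fragment.
  b·a : 3 states
  b|b·a : 7 states
  b·(b|b·a) : 8 states
  b·(b|b·a)|b : 12 states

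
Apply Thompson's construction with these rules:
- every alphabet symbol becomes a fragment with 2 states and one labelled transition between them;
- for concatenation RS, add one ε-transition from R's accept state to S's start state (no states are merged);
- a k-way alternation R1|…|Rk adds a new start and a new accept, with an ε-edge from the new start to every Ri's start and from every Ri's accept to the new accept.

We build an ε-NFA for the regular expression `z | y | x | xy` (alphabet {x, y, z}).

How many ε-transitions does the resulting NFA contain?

Recursing over subexpressions:
Each of the 5 symbol leaves contributes 0 ε-transitions.
  xy = 1 ε-transition
  z | y | x | xy = 9 ε-transitions

9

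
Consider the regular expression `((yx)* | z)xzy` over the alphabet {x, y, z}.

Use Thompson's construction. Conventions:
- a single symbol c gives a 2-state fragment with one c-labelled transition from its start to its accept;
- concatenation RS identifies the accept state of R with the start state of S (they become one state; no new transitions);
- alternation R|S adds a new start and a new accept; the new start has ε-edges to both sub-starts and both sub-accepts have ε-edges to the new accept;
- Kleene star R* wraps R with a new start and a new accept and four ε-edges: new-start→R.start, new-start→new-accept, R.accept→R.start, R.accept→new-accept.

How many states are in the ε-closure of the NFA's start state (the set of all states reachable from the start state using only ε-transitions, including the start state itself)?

Work bottom-up. For each fragment F, track |ε-closure(F.start)| and whether F's accept lies in that closure (i.e. whether F accepts ε). A single-symbol fragment has closure size 1 and does not accept ε.
  yx → C equals the left operand's closure size = 1 (its accept is not ε-reachable, so the closure stops there)
  (yx)* → C = 1 (new start) + 1 (body) + 1 (new accept) = 3
  (yx)* | z → C = 1 (new start) + (3 + 1) + 1 (new accept, since some branch ε-reaches its own accept) = 6
  ((yx)* | z)xzy → the left operand accepts ε, so the closure extends into the next operand (the shared merged state is already counted); C = 6 + (1−1) = 6

6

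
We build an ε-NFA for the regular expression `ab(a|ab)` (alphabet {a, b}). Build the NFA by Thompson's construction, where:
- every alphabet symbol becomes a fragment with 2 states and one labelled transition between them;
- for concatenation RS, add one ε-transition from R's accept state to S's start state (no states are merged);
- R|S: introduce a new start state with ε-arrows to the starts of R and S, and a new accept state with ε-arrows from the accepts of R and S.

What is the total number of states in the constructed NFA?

12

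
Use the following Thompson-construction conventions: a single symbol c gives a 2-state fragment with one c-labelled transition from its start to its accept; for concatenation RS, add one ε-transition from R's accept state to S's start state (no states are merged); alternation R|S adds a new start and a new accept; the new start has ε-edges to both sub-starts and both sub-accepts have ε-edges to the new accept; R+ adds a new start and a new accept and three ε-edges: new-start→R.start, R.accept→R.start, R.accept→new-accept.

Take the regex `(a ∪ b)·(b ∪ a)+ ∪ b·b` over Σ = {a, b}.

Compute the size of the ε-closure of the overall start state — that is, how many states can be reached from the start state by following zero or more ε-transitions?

Work bottom-up. For each fragment F, track |ε-closure(F.start)| and whether F's accept lies in that closure (i.e. whether F accepts ε). A single-symbol fragment has closure size 1 and does not accept ε.
  a ∪ b → new start ε-reaches every alternative's start; none of them accept ε, so the new accept is not reached: C = 1 + 1 + 1 = 3
  b ∪ a → new start ε-reaches every alternative's start; none of them accept ε, so the new accept is not reached: C = 1 + 1 + 1 = 3
  (b ∪ a)+ → C = 1 + 3 = 4 (the body doesn't accept ε, so the new accept is not reached)
  (a ∪ b)·(b ∪ a)+ → C equals the left operand's closure size = 3 (its accept is not ε-reachable, so the closure stops there)
  b·b → same as the first factor's closure: C = 1
  (a ∪ b)·(b ∪ a)+ ∪ b·b → new start ε-reaches every alternative's start; none of them accept ε, so the new accept is not reached: C = 1 + 3 + 1 = 5

5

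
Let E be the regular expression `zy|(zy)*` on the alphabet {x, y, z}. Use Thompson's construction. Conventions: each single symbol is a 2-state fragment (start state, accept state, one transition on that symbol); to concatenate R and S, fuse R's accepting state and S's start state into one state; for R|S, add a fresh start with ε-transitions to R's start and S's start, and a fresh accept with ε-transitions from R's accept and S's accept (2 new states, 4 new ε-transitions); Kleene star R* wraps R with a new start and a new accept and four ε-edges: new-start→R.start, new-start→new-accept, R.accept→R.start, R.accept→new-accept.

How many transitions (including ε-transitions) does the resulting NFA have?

Per subexpression:
Each of the 4 symbol leaves contributes 1 transition (1 symbol, 0 ε).
  zy : 2 transitions (2 symbol, 0 ε)
  zy : 2 transitions (2 symbol, 0 ε)
  (zy)* : 6 transitions (2 symbol, 4 ε)
  zy|(zy)* : 12 transitions (4 symbol, 8 ε)

12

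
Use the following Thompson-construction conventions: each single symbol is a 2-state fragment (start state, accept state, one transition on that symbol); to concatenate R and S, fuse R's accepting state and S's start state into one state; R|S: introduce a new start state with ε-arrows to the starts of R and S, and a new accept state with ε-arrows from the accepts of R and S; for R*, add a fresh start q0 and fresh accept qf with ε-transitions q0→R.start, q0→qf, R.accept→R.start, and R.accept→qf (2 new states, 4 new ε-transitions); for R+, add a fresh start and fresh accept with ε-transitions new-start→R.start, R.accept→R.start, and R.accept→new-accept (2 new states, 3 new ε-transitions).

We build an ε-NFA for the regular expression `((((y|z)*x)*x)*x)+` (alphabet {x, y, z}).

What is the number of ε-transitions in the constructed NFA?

19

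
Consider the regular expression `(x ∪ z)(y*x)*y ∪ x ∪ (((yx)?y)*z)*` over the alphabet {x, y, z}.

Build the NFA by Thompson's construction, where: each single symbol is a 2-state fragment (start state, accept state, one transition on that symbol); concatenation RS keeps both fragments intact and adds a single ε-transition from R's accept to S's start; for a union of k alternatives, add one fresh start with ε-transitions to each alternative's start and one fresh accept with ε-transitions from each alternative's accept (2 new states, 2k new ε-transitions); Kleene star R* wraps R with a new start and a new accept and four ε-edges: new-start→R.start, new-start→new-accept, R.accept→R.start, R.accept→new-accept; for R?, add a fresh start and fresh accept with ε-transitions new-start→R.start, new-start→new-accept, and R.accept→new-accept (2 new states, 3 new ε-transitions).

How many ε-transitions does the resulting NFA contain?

Recursing over subexpressions:
Each of the 10 symbol leaves contributes 0 ε-transitions.
  x ∪ z → 4 ε-transitions
  y* → 4 ε-transitions
  y*x → 5 ε-transitions
  (y*x)* → 9 ε-transitions
  (x ∪ z)(y*x)*y → 15 ε-transitions
  yx → 1 ε-transition
  (yx)? → 4 ε-transitions
  (yx)?y → 5 ε-transitions
  ((yx)?y)* → 9 ε-transitions
  ((yx)?y)*z → 10 ε-transitions
  (((yx)?y)*z)* → 14 ε-transitions
  (x ∪ z)(y*x)*y ∪ x ∪ (((yx)?y)*z)* → 35 ε-transitions

35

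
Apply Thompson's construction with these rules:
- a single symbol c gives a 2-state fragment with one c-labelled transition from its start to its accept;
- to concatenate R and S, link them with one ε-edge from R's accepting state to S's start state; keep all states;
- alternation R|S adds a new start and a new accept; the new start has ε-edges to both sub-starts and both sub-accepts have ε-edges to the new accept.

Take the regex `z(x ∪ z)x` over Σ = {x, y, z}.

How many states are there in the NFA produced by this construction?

Bottom-up over the parse tree:
Each of the 4 symbol leaves contributes a 2-state fragment.
  x ∪ z : 6 states
  z(x ∪ z)x : 10 states

10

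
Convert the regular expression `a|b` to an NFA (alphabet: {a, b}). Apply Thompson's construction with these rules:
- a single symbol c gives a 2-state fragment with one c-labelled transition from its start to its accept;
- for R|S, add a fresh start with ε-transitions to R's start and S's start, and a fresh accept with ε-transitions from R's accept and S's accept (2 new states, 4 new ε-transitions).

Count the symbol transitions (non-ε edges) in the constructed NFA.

Bottom-up over the parse tree:
Each of the 2 symbol leaves contributes exactly 1 symbol transition.
  a|b — 2 symbol transitions

2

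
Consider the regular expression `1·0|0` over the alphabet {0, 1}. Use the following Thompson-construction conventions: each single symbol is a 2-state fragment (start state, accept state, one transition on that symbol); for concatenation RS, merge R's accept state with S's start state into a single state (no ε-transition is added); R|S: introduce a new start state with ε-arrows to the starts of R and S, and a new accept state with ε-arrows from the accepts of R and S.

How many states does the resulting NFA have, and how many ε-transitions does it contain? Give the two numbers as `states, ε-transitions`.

7, 4

Bottom-up over the parse tree:
Each of the 3 symbol leaves contributes 2 states and 0 ε-transitions.
  1·0 → 3 states, 0 ε-transitions
  1·0|0 → 7 states, 4 ε-transitions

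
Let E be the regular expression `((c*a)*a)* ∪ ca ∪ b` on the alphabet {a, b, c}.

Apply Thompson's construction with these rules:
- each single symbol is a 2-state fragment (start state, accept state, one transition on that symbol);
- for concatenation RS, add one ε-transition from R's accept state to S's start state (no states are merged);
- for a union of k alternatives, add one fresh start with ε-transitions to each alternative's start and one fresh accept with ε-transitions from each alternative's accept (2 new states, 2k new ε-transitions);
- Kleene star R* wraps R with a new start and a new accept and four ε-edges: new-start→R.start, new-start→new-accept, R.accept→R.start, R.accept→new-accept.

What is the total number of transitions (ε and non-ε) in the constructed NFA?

By structural recursion:
Each of the 6 symbol leaves contributes 1 transition (1 symbol, 0 ε).
  c* → 5 transitions (1 symbol, 4 ε)
  c*a → 7 transitions (2 symbol, 5 ε)
  (c*a)* → 11 transitions (2 symbol, 9 ε)
  (c*a)*a → 13 transitions (3 symbol, 10 ε)
  ((c*a)*a)* → 17 transitions (3 symbol, 14 ε)
  ca → 3 transitions (2 symbol, 1 ε)
  ((c*a)*a)* ∪ ca ∪ b → 27 transitions (6 symbol, 21 ε)

27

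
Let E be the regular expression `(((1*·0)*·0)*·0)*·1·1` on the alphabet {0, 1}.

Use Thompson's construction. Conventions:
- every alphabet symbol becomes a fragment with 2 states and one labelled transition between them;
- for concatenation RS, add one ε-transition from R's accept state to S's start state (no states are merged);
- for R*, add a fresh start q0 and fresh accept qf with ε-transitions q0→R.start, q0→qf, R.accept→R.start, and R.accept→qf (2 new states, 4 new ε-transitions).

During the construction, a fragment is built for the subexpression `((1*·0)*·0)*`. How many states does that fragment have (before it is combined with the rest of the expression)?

12

Fragment for `((1*·0)*·0)*`:
Each of the 3 symbol leaves contributes a 2-state fragment.
  1* = 4 states
  1*·0 = 6 states
  (1*·0)* = 8 states
  (1*·0)*·0 = 10 states
  ((1*·0)*·0)* = 12 states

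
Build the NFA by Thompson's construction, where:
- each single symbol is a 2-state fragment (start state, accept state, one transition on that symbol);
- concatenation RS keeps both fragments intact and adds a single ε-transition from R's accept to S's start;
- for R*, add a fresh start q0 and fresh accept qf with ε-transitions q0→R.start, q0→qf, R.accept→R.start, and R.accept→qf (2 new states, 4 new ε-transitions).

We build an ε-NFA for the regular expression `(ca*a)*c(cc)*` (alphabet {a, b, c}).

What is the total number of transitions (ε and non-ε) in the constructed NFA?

Bottom-up over the parse tree:
Each of the 6 symbol leaves contributes 1 transition (1 symbol, 0 ε).
  a* : 5 transitions (1 symbol, 4 ε)
  ca*a : 9 transitions (3 symbol, 6 ε)
  (ca*a)* : 13 transitions (3 symbol, 10 ε)
  cc : 3 transitions (2 symbol, 1 ε)
  (cc)* : 7 transitions (2 symbol, 5 ε)
  (ca*a)*c(cc)* : 23 transitions (6 symbol, 17 ε)

23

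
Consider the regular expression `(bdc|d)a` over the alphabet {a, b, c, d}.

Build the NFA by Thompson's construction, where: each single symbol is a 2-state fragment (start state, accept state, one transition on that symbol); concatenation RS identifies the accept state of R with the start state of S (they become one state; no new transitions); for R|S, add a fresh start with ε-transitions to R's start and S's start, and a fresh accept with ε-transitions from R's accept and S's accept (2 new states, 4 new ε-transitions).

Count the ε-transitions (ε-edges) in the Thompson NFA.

Building bottom-up:
Each of the 5 symbol leaves contributes 0 ε-transitions.
  bdc → 0 ε-transitions
  bdc|d → 4 ε-transitions
  (bdc|d)a → 4 ε-transitions

4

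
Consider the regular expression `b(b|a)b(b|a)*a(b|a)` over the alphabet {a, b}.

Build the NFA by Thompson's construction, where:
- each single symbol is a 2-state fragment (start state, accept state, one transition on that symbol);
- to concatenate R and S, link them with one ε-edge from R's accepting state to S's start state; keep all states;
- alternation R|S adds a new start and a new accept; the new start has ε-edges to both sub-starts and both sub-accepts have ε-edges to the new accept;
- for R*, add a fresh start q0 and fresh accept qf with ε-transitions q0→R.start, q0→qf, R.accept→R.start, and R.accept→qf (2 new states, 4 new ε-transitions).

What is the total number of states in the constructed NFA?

Building bottom-up:
Each of the 9 symbol leaves contributes a 2-state fragment.
  b|a = 6 states
  b|a = 6 states
  (b|a)* = 8 states
  b|a = 6 states
  b(b|a)b(b|a)*a(b|a) = 26 states

26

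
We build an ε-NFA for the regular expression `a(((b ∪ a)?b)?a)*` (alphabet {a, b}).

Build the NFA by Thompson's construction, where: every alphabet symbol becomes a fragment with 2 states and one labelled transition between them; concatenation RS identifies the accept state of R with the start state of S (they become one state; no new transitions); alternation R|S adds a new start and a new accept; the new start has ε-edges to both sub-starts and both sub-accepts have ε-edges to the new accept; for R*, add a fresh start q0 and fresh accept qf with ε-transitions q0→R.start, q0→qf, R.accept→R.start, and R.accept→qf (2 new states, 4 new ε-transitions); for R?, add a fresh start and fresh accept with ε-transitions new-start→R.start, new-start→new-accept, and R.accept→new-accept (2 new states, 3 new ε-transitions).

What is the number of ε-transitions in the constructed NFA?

By structural recursion:
Each of the 5 symbol leaves contributes 0 ε-transitions.
  b ∪ a = 4 ε-transitions
  (b ∪ a)? = 7 ε-transitions
  (b ∪ a)?b = 7 ε-transitions
  ((b ∪ a)?b)? = 10 ε-transitions
  ((b ∪ a)?b)?a = 10 ε-transitions
  (((b ∪ a)?b)?a)* = 14 ε-transitions
  a(((b ∪ a)?b)?a)* = 14 ε-transitions

14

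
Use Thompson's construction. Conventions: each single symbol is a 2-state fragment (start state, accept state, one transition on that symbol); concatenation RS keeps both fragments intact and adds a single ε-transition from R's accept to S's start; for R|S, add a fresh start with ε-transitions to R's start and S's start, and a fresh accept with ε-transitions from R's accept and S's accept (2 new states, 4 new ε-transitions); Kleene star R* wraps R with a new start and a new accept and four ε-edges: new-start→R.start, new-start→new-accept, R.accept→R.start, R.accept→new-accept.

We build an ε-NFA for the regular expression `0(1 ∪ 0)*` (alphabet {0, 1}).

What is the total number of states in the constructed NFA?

By structural recursion:
Each of the 3 symbol leaves contributes a 2-state fragment.
  1 ∪ 0 → 6 states
  (1 ∪ 0)* → 8 states
  0(1 ∪ 0)* → 10 states

10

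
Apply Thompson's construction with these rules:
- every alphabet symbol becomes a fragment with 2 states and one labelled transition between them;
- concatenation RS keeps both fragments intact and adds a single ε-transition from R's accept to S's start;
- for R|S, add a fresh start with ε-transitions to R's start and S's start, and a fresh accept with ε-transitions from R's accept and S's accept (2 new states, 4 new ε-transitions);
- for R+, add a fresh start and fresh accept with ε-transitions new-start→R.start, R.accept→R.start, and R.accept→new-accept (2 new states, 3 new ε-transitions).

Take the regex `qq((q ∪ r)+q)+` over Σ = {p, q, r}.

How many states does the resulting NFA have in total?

Bottom-up over the parse tree:
Each of the 5 symbol leaves contributes a 2-state fragment.
  q ∪ r : 6 states
  (q ∪ r)+ : 8 states
  (q ∪ r)+q : 10 states
  ((q ∪ r)+q)+ : 12 states
  qq((q ∪ r)+q)+ : 16 states

16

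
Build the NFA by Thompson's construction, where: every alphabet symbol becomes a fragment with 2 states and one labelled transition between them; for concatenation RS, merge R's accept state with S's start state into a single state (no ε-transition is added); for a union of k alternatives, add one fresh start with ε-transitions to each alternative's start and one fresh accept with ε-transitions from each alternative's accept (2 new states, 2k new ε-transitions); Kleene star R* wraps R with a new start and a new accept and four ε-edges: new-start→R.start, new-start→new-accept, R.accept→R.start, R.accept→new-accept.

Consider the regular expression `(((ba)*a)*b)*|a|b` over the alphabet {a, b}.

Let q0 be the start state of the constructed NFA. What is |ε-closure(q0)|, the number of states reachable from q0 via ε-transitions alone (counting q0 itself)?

11

Work bottom-up. For each fragment F, track |ε-closure(F.start)| and whether F's accept lies in that closure (i.e. whether F accepts ε). A single-symbol fragment has closure size 1 and does not accept ε.
  ba → same as the first factor's closure: C = 1
  (ba)* → new start has ε-edges to the inner start and to the new accept, so C = 2 + 1 = 3
  (ba)*a → the left operand accepts ε, so the closure extends into the next operand (the shared merged state is already counted); C = 3 + (1−1) = 3
  ((ba)*a)* → the star's fresh start ε-reaches both the body's start and the fresh accept: C = 2 + 3 = 5
  ((ba)*a)*b → C = 5 + (1−1) = 5 (closure spills across the concat boundary because the left factor accepts ε)
  (((ba)*a)*b)* → C = 1 (new start) + 5 (body) + 1 (new accept) = 7
  (((ba)*a)*b)*|a|b → C = 1 (new start) + (7 + 1 + 1) + 1 (new accept, since some branch ε-reaches its own accept) = 11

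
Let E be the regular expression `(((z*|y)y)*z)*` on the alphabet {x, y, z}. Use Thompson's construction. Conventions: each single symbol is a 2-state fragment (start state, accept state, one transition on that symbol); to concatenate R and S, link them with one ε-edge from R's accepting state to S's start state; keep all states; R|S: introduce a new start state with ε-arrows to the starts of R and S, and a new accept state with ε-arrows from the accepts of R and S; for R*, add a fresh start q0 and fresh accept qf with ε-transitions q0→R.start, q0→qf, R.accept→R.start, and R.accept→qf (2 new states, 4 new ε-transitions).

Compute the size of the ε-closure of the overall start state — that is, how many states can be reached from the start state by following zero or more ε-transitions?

Let C(F) = |ε-closure(F.start)| within fragment F, and note whether F accepts ε. Symbol fragments have C = 1 and do not accept ε. Then:
  z* : the star's fresh start ε-reaches both the body's start and the fresh accept: |ε-closure| = 2 + 1 = 3
  z*|y : |ε-closure| = 1 (new start) + (3 + 1) + 1 (new accept, since some branch ε-reaches its own accept) = 6
  (z*|y)y : the left operand accepts ε, so the closure extends into the next operand (via the concat ε-link); |ε-closure| = 6 + 1 = 7
  ((z*|y)y)* : new start has ε-edges to the inner start and to the new accept, so |ε-closure| = 2 + 7 = 9
  ((z*|y)y)*z : |ε-closure| = 9 + 1 = 10 (closure spills across the concat boundary because the left factor accepts ε)
  (((z*|y)y)*z)* : the star's fresh start ε-reaches both the body's start and the fresh accept: |ε-closure| = 2 + 10 = 12

12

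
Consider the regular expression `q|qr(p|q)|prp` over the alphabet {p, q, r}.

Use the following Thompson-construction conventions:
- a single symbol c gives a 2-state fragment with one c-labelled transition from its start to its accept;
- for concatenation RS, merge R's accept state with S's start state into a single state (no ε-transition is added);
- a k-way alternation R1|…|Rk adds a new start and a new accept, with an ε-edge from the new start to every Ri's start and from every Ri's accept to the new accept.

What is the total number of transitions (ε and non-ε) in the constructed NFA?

18

By structural recursion:
Each of the 8 symbol leaves contributes 1 transition (1 symbol, 0 ε).
  p|q — 6 transitions (2 symbol, 4 ε)
  qr(p|q) — 8 transitions (4 symbol, 4 ε)
  prp — 3 transitions (3 symbol, 0 ε)
  q|qr(p|q)|prp — 18 transitions (8 symbol, 10 ε)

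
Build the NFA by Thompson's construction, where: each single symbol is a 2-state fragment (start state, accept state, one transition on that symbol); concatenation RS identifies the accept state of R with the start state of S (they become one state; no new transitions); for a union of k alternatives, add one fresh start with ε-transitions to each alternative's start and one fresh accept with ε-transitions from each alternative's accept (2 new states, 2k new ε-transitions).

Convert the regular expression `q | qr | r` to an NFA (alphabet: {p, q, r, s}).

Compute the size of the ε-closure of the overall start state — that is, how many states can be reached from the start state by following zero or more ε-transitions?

Work bottom-up. For each fragment F, track |ε-closure(F.start)| and whether F's accept lies in that closure (i.e. whether F accepts ε). A single-symbol fragment has closure size 1 and does not accept ε.
  qr : C equals the left operand's closure size = 1 (its accept is not ε-reachable, so the closure stops there)
  q | qr | r : C = 1 + 1 + 1 + 1 = 4 (the new accept is not ε-reachable since no branch accepts ε)

4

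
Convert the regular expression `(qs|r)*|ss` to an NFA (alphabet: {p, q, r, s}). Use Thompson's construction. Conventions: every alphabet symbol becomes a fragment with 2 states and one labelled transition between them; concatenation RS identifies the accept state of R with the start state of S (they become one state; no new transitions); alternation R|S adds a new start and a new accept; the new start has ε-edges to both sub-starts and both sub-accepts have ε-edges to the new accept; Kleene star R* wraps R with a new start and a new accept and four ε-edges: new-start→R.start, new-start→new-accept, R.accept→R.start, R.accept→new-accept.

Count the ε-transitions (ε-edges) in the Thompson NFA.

Recursing over subexpressions:
Each of the 5 symbol leaves contributes 0 ε-transitions.
  qs → 0 ε-transitions
  qs|r → 4 ε-transitions
  (qs|r)* → 8 ε-transitions
  ss → 0 ε-transitions
  (qs|r)*|ss → 12 ε-transitions

12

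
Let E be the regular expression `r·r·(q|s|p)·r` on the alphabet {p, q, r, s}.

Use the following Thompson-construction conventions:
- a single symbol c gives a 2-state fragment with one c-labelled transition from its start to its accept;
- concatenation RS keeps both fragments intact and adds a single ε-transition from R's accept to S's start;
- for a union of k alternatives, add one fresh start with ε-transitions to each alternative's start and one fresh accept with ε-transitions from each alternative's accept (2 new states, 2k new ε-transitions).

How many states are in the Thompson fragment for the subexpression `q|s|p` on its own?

8

Fragment for `q|s|p`:
Each of the 3 symbol leaves contributes a 2-state fragment.
  q|s|p → 8 states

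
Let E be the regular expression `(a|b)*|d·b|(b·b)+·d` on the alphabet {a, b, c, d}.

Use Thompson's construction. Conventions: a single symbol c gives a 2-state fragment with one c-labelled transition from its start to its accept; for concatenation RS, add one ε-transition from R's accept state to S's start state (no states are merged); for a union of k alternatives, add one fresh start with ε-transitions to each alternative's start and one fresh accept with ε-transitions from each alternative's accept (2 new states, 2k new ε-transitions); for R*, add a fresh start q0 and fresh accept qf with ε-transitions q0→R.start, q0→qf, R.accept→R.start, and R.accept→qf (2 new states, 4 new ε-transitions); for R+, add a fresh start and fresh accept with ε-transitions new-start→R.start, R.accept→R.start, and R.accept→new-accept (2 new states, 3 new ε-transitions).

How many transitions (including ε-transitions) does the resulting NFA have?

Per subexpression:
Each of the 7 symbol leaves contributes 1 transition (1 symbol, 0 ε).
  a|b = 6 transitions (2 symbol, 4 ε)
  (a|b)* = 10 transitions (2 symbol, 8 ε)
  d·b = 3 transitions (2 symbol, 1 ε)
  b·b = 3 transitions (2 symbol, 1 ε)
  (b·b)+ = 6 transitions (2 symbol, 4 ε)
  (b·b)+·d = 8 transitions (3 symbol, 5 ε)
  (a|b)*|d·b|(b·b)+·d = 27 transitions (7 symbol, 20 ε)

27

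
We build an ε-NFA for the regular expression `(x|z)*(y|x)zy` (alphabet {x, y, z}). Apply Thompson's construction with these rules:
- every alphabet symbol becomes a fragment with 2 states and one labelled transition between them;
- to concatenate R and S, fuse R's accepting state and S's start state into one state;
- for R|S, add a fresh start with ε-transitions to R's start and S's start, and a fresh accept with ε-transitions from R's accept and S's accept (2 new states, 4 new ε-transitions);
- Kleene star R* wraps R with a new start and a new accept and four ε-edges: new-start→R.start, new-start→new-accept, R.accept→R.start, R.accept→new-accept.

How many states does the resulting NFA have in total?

15

By structural recursion:
Each of the 6 symbol leaves contributes a 2-state fragment.
  x|z : 6 states
  (x|z)* : 8 states
  y|x : 6 states
  (x|z)*(y|x)zy : 15 states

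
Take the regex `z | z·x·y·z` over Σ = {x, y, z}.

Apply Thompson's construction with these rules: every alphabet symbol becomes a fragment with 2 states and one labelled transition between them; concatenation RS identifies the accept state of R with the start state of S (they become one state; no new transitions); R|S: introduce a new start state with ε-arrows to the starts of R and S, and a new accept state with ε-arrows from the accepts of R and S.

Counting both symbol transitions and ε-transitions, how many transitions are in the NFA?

9

Per subexpression:
Each of the 5 symbol leaves contributes 1 transition (1 symbol, 0 ε).
  z·x·y·z — 4 transitions (4 symbol, 0 ε)
  z | z·x·y·z — 9 transitions (5 symbol, 4 ε)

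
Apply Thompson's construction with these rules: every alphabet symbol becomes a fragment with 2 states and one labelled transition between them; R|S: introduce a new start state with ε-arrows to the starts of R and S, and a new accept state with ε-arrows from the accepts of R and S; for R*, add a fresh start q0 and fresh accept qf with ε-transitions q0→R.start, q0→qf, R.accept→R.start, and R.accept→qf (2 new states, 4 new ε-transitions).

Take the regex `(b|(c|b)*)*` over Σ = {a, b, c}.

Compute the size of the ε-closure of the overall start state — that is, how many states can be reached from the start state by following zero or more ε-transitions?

Let C(F) = |ε-closure(F.start)| within fragment F, and note whether F accepts ε. Symbol fragments have C = 1 and do not accept ε. Then:
  c|b → |ε-closure| = 1 + 1 + 1 = 3 (the new accept is not ε-reachable since no branch accepts ε)
  (c|b)* → the star's fresh start ε-reaches both the body's start and the fresh accept: |ε-closure| = 2 + 3 = 5
  b|(c|b)* → new start ε-reaches every alternative's start; at least one alternative accepts ε, so the union's new accept is reached too: |ε-closure| = 1 + 1 + 5 + 1 = 8
  (b|(c|b)*)* → |ε-closure| = 1 (new start) + 8 (body) + 1 (new accept) = 10

10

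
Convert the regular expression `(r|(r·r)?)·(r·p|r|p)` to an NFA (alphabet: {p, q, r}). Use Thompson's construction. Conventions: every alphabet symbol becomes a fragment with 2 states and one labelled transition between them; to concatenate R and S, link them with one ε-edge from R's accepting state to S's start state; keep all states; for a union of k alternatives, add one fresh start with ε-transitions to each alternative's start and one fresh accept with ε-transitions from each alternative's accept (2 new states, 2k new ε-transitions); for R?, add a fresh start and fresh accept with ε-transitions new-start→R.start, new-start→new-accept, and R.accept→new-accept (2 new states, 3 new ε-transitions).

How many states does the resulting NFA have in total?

20

Recursing over subexpressions:
Each of the 7 symbol leaves contributes a 2-state fragment.
  r·r : 4 states
  (r·r)? : 6 states
  r|(r·r)? : 10 states
  r·p : 4 states
  r·p|r|p : 10 states
  (r|(r·r)?)·(r·p|r|p) : 20 states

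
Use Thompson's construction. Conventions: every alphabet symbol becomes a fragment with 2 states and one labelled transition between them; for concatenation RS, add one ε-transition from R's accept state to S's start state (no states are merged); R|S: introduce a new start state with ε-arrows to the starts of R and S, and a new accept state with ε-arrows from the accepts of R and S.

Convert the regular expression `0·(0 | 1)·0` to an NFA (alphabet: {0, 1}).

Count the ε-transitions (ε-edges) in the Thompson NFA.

Per subexpression:
Each of the 4 symbol leaves contributes 0 ε-transitions.
  0 | 1 = 4 ε-transitions
  0·(0 | 1)·0 = 6 ε-transitions

6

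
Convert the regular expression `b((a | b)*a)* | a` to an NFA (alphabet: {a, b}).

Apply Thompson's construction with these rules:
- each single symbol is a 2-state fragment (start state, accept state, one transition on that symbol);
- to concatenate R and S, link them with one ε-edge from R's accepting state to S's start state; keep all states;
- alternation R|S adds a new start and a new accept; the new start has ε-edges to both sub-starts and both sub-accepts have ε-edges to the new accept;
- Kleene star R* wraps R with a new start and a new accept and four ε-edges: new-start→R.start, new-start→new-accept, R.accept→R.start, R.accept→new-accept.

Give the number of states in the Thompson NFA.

18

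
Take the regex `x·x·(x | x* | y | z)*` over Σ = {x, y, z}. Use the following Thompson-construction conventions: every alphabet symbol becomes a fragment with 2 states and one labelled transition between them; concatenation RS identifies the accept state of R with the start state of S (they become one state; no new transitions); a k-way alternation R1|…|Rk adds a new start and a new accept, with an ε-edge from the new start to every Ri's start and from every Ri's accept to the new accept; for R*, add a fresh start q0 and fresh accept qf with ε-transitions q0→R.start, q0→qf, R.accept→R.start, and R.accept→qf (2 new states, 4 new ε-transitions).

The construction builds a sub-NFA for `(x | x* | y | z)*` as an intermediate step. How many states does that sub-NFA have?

14

Fragment for `(x | x* | y | z)*`:
Each of the 4 symbol leaves contributes a 2-state fragment.
  x* — 4 states
  x | x* | y | z — 12 states
  (x | x* | y | z)* — 14 states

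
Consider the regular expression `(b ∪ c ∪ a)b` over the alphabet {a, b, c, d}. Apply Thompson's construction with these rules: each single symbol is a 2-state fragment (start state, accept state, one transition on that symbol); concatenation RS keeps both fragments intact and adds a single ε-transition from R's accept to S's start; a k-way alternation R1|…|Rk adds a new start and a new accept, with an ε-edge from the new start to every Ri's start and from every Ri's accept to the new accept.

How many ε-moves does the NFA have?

7

Bottom-up over the parse tree:
Each of the 4 symbol leaves contributes 0 ε-transitions.
  b ∪ c ∪ a → 6 ε-transitions
  (b ∪ c ∪ a)b → 7 ε-transitions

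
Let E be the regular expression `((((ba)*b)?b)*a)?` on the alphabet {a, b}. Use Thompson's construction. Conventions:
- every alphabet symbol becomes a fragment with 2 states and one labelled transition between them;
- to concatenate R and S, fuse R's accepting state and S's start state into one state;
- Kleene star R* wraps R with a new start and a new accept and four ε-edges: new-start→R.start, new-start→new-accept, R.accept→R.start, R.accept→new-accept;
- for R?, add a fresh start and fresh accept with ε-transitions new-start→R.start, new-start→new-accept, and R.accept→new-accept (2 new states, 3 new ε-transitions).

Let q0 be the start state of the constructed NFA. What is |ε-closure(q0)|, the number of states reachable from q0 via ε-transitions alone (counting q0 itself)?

9

Work bottom-up. For each fragment F, track |ε-closure(F.start)| and whether F's accept lies in that closure (i.e. whether F accepts ε). A single-symbol fragment has closure size 1 and does not accept ε.
  ba → same as the first factor's closure: |ε-closure| = 1
  (ba)* → |ε-closure| = 1 (new start) + 1 (body) + 1 (new accept) = 3
  (ba)*b → the left operand accepts ε, so the closure extends into the next operand (the shared merged state is already counted); |ε-closure| = 3 + (1−1) = 3
  ((ba)*b)? → new start has ε-edges to the inner start and to the new accept, so |ε-closure| = 2 + 3 = 5
  ((ba)*b)?b → |ε-closure| = 5 + (1−1) = 5 (closure spills across the concat boundary because the left factor accepts ε)
  (((ba)*b)?b)* → new start has ε-edges to the inner start and to the new accept, so |ε-closure| = 2 + 5 = 7
  (((ba)*b)?b)*a → the left operand accepts ε, so the closure extends into the next operand (the shared merged state is already counted); |ε-closure| = 7 + (1−1) = 7
  ((((ba)*b)?b)*a)? → |ε-closure| = 1 (new start) + 7 (body) + 1 (new accept, via ε) = 9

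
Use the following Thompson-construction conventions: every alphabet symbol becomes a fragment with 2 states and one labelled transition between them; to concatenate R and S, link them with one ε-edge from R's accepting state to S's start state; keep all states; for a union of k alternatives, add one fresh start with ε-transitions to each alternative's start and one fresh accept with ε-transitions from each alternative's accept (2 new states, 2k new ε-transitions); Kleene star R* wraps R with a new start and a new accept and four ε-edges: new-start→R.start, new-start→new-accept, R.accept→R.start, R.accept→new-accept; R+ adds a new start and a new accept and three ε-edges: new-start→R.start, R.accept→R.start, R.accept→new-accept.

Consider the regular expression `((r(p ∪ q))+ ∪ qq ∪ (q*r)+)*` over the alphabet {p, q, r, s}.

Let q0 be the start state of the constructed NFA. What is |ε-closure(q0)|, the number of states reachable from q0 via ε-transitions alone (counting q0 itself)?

11

Compute the ε-closure size of each fragment's start state recursively; a symbol fragment's start has no outgoing ε-edge, so its closure is just itself (size 1).
  p ∪ q : |ε-closure| = 1 + 1 + 1 = 3 (the new accept is not ε-reachable since no branch accepts ε)
  r(p ∪ q) : |ε-closure| equals the left operand's closure size = 1 (its accept is not ε-reachable, so the closure stops there)
  (r(p ∪ q))+ : new start ε-reaches only the body's start; the new accept needs a symbol first: |ε-closure| = 1 + 1 = 2
  qq : same as the first factor's closure: |ε-closure| = 1
  q* : new start has ε-edges to the inner start and to the new accept, so |ε-closure| = 2 + 1 = 3
  q*r : the left operand accepts ε, so the closure extends into the next operand (via the concat ε-link); |ε-closure| = 3 + 1 = 4
  (q*r)+ : new start ε-reaches only the body's start; the new accept needs a symbol first: |ε-closure| = 1 + 4 = 5
  (r(p ∪ q))+ ∪ qq ∪ (q*r)+ : new start ε-reaches every alternative's start; none of them accept ε, so the new accept is not reached: |ε-closure| = 1 + 2 + 1 + 5 = 9
  ((r(p ∪ q))+ ∪ qq ∪ (q*r)+)* : |ε-closure| = 1 (new start) + 9 (body) + 1 (new accept) = 11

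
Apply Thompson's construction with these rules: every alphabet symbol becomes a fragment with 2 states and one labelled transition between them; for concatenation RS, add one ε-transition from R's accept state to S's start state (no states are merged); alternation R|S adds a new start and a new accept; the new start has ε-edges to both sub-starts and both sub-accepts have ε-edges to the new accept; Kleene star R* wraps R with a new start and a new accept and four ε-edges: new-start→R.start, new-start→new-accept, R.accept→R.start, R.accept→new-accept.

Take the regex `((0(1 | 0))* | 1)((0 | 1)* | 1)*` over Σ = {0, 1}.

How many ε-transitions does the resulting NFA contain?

30

Bottom-up over the parse tree:
Each of the 7 symbol leaves contributes 0 ε-transitions.
  1 | 0 — 4 ε-transitions
  0(1 | 0) — 5 ε-transitions
  (0(1 | 0))* — 9 ε-transitions
  (0(1 | 0))* | 1 — 13 ε-transitions
  0 | 1 — 4 ε-transitions
  (0 | 1)* — 8 ε-transitions
  (0 | 1)* | 1 — 12 ε-transitions
  ((0 | 1)* | 1)* — 16 ε-transitions
  ((0(1 | 0))* | 1)((0 | 1)* | 1)* — 30 ε-transitions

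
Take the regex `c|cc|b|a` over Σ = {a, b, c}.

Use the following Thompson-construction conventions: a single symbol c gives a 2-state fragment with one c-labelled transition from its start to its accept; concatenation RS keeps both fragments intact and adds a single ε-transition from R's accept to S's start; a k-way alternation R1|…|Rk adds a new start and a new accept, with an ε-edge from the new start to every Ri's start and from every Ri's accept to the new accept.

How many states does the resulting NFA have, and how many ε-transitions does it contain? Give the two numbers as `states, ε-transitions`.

Per subexpression:
Each of the 5 symbol leaves contributes 2 states and 0 ε-transitions.
  cc — 4 states, 1 ε-transition
  c|cc|b|a — 12 states, 9 ε-transitions

12, 9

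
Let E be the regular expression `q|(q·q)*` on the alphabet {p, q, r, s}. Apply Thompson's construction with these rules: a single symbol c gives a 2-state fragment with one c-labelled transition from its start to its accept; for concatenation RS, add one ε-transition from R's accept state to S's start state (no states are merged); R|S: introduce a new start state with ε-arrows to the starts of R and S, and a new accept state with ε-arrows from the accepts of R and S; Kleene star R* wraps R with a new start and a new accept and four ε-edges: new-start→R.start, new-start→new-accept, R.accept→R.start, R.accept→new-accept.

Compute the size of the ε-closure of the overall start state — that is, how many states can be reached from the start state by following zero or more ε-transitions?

6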